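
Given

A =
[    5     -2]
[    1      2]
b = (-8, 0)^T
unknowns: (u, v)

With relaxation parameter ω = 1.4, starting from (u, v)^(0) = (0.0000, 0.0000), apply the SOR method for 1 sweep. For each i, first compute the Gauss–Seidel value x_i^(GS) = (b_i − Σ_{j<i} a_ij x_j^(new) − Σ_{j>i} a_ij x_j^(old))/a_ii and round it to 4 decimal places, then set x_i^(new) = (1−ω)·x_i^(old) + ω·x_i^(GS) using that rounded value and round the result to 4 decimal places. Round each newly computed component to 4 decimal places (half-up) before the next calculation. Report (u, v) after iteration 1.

(-2.2400, 1.5680)

Iteration 1:
  u: GS value = (-8 - (-2)·0.0000) / (5) = -1.6000;  u ← (1−ω)·0.0000 + ω·-1.6000 = -2.2400
  v: GS value = (0 - (1)·-2.2400) / (2) = 1.1200;  v ← (1−ω)·0.0000 + ω·1.1200 = 1.5680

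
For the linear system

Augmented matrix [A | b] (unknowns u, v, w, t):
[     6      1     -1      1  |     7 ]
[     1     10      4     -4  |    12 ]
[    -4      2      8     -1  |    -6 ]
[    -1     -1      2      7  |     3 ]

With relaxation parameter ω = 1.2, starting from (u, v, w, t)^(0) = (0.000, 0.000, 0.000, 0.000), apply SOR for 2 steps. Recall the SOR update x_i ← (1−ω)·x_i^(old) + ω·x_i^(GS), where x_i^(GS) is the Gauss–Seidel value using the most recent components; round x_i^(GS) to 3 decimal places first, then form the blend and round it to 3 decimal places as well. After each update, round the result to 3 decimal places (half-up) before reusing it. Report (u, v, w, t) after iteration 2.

(0.553, 1.871, -0.873, 1.004)

Iteration 1:
  u: GS value = (7 - (1)·0.000 - (-1)·0.000 - (1)·0.000) / (6) = 1.167;  u ← (1−ω)·0.000 + ω·1.167 = 1.400
  v: GS value = (12 - (1)·1.400 - (4)·0.000 - (-4)·0.000) / (10) = 1.060;  v ← (1−ω)·0.000 + ω·1.060 = 1.272
  w: GS value = (-6 - (-4)·1.400 - (2)·1.272 - (-1)·0.000) / (8) = -0.368;  w ← (1−ω)·0.000 + ω·-0.368 = -0.442
  t: GS value = (3 - (-1)·1.400 - (-1)·1.272 - (2)·-0.442) / (7) = 0.937;  t ← (1−ω)·0.000 + ω·0.937 = 1.124
Iteration 2:
  u: GS value = (7 - (1)·1.272 - (-1)·-0.442 - (1)·1.124) / (6) = 0.694;  u ← (1−ω)·1.400 + ω·0.694 = 0.553
  v: GS value = (12 - (1)·0.553 - (4)·-0.442 - (-4)·1.124) / (10) = 1.771;  v ← (1−ω)·1.272 + ω·1.771 = 1.871
  w: GS value = (-6 - (-4)·0.553 - (2)·1.871 - (-1)·1.124) / (8) = -0.801;  w ← (1−ω)·-0.442 + ω·-0.801 = -0.873
  t: GS value = (3 - (-1)·0.553 - (-1)·1.871 - (2)·-0.873) / (7) = 1.024;  t ← (1−ω)·1.124 + ω·1.024 = 1.004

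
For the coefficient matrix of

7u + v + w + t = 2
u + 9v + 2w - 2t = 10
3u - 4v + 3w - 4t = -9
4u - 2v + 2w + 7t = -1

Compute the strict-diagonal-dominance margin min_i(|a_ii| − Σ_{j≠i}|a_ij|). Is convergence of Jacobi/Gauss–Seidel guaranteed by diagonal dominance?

-8

row 1: |7| − (1+1+1) = 4
row 2: |9| − (1+2+2) = 4
row 3: |3| − (3+4+4) = -8
row 4: |7| − (4+2+2) = -1
minimum over rows = -8 → not strictly diagonally dominant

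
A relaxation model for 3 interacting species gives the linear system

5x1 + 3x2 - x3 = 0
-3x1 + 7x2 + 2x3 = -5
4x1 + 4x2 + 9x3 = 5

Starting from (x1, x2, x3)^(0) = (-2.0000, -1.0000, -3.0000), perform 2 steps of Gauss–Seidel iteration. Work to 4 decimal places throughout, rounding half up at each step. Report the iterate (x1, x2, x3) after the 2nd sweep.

(0.0127, -0.8494, 0.9274)

Iteration 1:
  x1 = (0 - (3)·-1.0000 - (-1)·-3.0000) / (5) = 0.0000
  x2 = (-5 - (-3)·0.0000 - (2)·-3.0000) / (7) = 0.1429
  x3 = (5 - (4)·0.0000 - (4)·0.1429) / (9) = 0.4920
Iteration 2:
  x1 = (0 - (3)·0.1429 - (-1)·0.4920) / (5) = 0.0127
  x2 = (-5 - (-3)·0.0127 - (2)·0.4920) / (7) = -0.8494
  x3 = (5 - (4)·0.0127 - (4)·-0.8494) / (9) = 0.9274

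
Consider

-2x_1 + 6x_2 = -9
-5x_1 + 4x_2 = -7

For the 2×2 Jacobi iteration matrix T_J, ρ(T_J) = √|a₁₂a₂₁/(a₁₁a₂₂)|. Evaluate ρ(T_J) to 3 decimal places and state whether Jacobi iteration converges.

1.936

a₁₂a₂₁/(a₁₁a₂₂) = (6)·(-5) / ((-2)·(4)) = 3.750000
ρ = √|3.750000| = √3.750000 = 1.936
ρ > 1, so Jacobi diverges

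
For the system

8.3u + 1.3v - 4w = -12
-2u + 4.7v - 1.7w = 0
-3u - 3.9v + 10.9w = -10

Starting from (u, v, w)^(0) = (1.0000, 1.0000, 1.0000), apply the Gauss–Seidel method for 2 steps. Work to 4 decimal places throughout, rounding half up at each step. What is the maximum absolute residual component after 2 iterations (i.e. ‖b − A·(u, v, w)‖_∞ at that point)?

Iteration 1:
  u = (-12 - (1.3)·1.0000 - (-4)·1.0000) / (8.3) = -1.1205
  v = (0 - (-2)·-1.1205 - (-1.7)·1.0000) / (4.7) = -0.1151
  w = (-10 - (-3)·-1.1205 - (-3.9)·-0.1151) / (10.9) = -1.2670
Iteration 2:
  u = (-12 - (1.3)·-0.1151 - (-4)·-1.2670) / (8.3) = -2.0384
  v = (0 - (-2)·-2.0384 - (-1.7)·-1.2670) / (4.7) = -1.3257
  w = (-10 - (-3)·-2.0384 - (-3.9)·-1.3257) / (10.9) = -1.9528
Residual b − A·x = (-1.1691, -1.1658, 0.0001); ∞-norm = 1.1691

1.1691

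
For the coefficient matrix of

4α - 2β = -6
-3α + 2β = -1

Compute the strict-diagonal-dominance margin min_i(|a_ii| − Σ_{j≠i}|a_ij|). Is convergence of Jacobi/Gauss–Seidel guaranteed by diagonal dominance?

-1

row 1: |4| − (2) = 2
row 2: |2| − (3) = -1
minimum over rows = -1 → not strictly diagonally dominant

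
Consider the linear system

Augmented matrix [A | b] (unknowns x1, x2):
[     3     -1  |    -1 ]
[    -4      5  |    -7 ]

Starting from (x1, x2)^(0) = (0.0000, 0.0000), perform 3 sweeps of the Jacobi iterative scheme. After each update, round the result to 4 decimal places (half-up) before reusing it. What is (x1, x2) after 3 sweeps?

(-0.8889, -2.0400)

Iteration 1:
  x1 = (-1 - (-1)·0.0000) / (3) = -0.3333
  x2 = (-7 - (-4)·0.0000) / (5) = -1.4000
Iteration 2:
  x1 = (-1 - (-1)·-1.4000) / (3) = -0.8000
  x2 = (-7 - (-4)·-0.3333) / (5) = -1.6666
Iteration 3:
  x1 = (-1 - (-1)·-1.6666) / (3) = -0.8889
  x2 = (-7 - (-4)·-0.8000) / (5) = -2.0400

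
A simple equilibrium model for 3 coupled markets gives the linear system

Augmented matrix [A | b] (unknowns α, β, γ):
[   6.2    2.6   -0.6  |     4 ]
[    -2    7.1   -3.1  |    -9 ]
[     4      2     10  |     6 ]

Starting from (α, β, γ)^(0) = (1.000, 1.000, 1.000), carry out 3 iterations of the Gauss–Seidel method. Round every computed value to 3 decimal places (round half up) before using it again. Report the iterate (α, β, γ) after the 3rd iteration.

(0.976, -0.846, 0.379)

Iteration 1:
  α = (4 - (2.6)·1.000 - (-0.6)·1.000) / (6.2) = 0.323
  β = (-9 - (-2)·0.323 - (-3.1)·1.000) / (7.1) = -0.740
  γ = (6 - (4)·0.323 - (2)·-0.740) / (10) = 0.619
Iteration 2:
  α = (4 - (2.6)·-0.740 - (-0.6)·0.619) / (6.2) = 1.015
  β = (-9 - (-2)·1.015 - (-3.1)·0.619) / (7.1) = -0.711
  γ = (6 - (4)·1.015 - (2)·-0.711) / (10) = 0.336
Iteration 3:
  α = (4 - (2.6)·-0.711 - (-0.6)·0.336) / (6.2) = 0.976
  β = (-9 - (-2)·0.976 - (-3.1)·0.336) / (7.1) = -0.846
  γ = (6 - (4)·0.976 - (2)·-0.846) / (10) = 0.379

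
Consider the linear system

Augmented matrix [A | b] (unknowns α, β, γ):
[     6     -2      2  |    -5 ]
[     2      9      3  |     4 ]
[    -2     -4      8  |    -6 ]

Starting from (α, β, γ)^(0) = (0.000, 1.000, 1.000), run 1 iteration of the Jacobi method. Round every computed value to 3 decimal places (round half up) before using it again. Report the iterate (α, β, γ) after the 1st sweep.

Iteration 1:
  α = (-5 - (-2)·1.000 - (2)·1.000) / (6) = -0.833
  β = (4 - (2)·0.000 - (3)·1.000) / (9) = 0.111
  γ = (-6 - (-2)·0.000 - (-4)·1.000) / (8) = -0.250

(-0.833, 0.111, -0.250)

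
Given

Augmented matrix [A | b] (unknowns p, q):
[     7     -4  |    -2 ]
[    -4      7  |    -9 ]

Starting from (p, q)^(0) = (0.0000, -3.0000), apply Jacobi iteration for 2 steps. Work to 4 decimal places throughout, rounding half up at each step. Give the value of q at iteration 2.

-2.4286

Iteration 1:
  p = (-2 - (-4)·-3.0000) / (7) = -2.0000
  q = (-9 - (-4)·0.0000) / (7) = -1.2857
Iteration 2:
  p = (-2 - (-4)·-1.2857) / (7) = -1.0204
  q = (-9 - (-4)·-2.0000) / (7) = -2.4286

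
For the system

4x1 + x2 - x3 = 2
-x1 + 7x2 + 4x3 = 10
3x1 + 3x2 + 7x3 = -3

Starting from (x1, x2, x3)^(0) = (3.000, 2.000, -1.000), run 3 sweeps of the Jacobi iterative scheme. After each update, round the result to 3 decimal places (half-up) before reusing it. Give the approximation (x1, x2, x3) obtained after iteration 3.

Iteration 1:
  x1 = (2 - (1)·2.000 - (-1)·-1.000) / (4) = -0.250
  x2 = (10 - (-1)·3.000 - (4)·-1.000) / (7) = 2.429
  x3 = (-3 - (3)·3.000 - (3)·2.000) / (7) = -2.571
Iteration 2:
  x1 = (2 - (1)·2.429 - (-1)·-2.571) / (4) = -0.750
  x2 = (10 - (-1)·-0.250 - (4)·-2.571) / (7) = 2.862
  x3 = (-3 - (3)·-0.250 - (3)·2.429) / (7) = -1.362
Iteration 3:
  x1 = (2 - (1)·2.862 - (-1)·-1.362) / (4) = -0.556
  x2 = (10 - (-1)·-0.750 - (4)·-1.362) / (7) = 2.100
  x3 = (-3 - (3)·-0.750 - (3)·2.862) / (7) = -1.334

(-0.556, 2.100, -1.334)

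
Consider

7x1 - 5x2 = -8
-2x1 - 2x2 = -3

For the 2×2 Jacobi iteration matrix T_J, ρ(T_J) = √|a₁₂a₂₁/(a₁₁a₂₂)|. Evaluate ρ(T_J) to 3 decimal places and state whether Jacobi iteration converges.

a₁₂a₂₁/(a₁₁a₂₂) = (-5)·(-2) / ((7)·(-2)) = -0.714286
ρ = √|-0.714286| = √0.714286 = 0.845
ρ < 1, so Jacobi converges

0.845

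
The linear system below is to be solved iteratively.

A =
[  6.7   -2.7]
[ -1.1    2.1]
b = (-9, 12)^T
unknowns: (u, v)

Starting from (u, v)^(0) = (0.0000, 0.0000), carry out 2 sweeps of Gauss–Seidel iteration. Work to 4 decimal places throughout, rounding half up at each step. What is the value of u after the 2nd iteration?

0.6760

Iteration 1:
  u = (-9 - (-2.7)·0.0000) / (6.7) = -1.3433
  v = (12 - (-1.1)·-1.3433) / (2.1) = 5.0107
Iteration 2:
  u = (-9 - (-2.7)·5.0107) / (6.7) = 0.6760
  v = (12 - (-1.1)·0.6760) / (2.1) = 6.0684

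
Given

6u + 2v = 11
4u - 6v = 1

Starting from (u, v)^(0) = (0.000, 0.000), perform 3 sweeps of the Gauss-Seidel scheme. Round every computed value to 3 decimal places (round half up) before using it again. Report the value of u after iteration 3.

Iteration 1:
  u = (11 - (2)·0.000) / (6) = 1.833
  v = (1 - (4)·1.833) / (-6) = 1.055
Iteration 2:
  u = (11 - (2)·1.055) / (6) = 1.482
  v = (1 - (4)·1.482) / (-6) = 0.821
Iteration 3:
  u = (11 - (2)·0.821) / (6) = 1.560
  v = (1 - (4)·1.560) / (-6) = 0.873

1.560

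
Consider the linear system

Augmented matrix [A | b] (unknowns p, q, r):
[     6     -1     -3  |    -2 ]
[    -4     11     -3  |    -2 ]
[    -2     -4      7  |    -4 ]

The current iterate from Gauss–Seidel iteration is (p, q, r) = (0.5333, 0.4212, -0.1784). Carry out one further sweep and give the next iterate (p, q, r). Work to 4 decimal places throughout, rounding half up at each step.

One sweep:
  p = (-2 - (-1)·0.4212 - (-3)·-0.1784) / (6) = -0.3523
  q = (-2 - (-4)·-0.3523 - (-3)·-0.1784) / (11) = -0.3586
  r = (-4 - (-2)·-0.3523 - (-4)·-0.3586) / (7) = -0.8770

(-0.3523, -0.3586, -0.8770)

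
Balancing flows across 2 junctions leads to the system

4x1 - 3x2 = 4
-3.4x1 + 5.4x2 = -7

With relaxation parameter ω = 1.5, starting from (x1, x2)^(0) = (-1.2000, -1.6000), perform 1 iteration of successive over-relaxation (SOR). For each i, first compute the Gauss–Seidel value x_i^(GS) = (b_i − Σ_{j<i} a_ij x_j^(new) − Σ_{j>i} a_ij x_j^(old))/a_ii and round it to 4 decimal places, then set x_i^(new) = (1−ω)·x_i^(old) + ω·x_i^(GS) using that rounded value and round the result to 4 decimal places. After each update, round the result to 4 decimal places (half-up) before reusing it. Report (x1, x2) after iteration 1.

Iteration 1:
  x1: GS value = (4 - (-3)·-1.6000) / (4) = -0.2000;  x1 ← (1−ω)·-1.2000 + ω·-0.2000 = 0.3000
  x2: GS value = (-7 - (-3.4)·0.3000) / (5.4) = -1.1074;  x2 ← (1−ω)·-1.6000 + ω·-1.1074 = -0.8611

(0.3000, -0.8611)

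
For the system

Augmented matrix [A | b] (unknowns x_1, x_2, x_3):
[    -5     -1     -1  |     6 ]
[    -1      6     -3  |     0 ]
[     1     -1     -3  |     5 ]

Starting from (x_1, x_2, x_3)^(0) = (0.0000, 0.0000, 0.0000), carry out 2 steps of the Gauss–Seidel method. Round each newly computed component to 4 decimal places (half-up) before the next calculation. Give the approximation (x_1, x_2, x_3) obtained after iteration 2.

Iteration 1:
  x_1 = (6 - (-1)·0.0000 - (-1)·0.0000) / (-5) = -1.2000
  x_2 = (0 - (-1)·-1.2000 - (-3)·0.0000) / (6) = -0.2000
  x_3 = (5 - (1)·-1.2000 - (-1)·-0.2000) / (-3) = -2.0000
Iteration 2:
  x_1 = (6 - (-1)·-0.2000 - (-1)·-2.0000) / (-5) = -0.7600
  x_2 = (0 - (-1)·-0.7600 - (-3)·-2.0000) / (6) = -1.1267
  x_3 = (5 - (1)·-0.7600 - (-1)·-1.1267) / (-3) = -1.5444

(-0.7600, -1.1267, -1.5444)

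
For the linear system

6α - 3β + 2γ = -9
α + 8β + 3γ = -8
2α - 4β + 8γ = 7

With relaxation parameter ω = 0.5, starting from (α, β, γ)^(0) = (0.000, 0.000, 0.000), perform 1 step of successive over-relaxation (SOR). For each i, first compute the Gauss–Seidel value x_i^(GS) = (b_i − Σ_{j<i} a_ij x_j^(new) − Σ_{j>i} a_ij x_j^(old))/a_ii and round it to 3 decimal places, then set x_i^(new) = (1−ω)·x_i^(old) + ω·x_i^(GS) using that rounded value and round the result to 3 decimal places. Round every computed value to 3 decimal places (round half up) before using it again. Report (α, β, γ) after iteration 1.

(-0.750, -0.453, 0.418)

Iteration 1:
  α: GS value = (-9 - (-3)·0.000 - (2)·0.000) / (6) = -1.500;  α ← (1−ω)·0.000 + ω·-1.500 = -0.750
  β: GS value = (-8 - (1)·-0.750 - (3)·0.000) / (8) = -0.906;  β ← (1−ω)·0.000 + ω·-0.906 = -0.453
  γ: GS value = (7 - (2)·-0.750 - (-4)·-0.453) / (8) = 0.836;  γ ← (1−ω)·0.000 + ω·0.836 = 0.418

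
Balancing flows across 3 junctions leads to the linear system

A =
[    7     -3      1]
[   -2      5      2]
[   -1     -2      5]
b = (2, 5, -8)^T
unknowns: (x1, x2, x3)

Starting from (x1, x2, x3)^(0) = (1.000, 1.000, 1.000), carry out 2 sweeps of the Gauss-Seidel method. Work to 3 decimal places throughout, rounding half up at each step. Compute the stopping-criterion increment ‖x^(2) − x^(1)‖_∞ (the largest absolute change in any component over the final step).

0.956

Iteration 1:
  x1 = (2 - (-3)·1.000 - (1)·1.000) / (7) = 0.571
  x2 = (5 - (-2)·0.571 - (2)·1.000) / (5) = 0.828
  x3 = (-8 - (-1)·0.571 - (-2)·0.828) / (5) = -1.155
Iteration 2:
  x1 = (2 - (-3)·0.828 - (1)·-1.155) / (7) = 0.806
  x2 = (5 - (-2)·0.806 - (2)·-1.155) / (5) = 1.784
  x3 = (-8 - (-1)·0.806 - (-2)·1.784) / (5) = -0.725
Change: (0.235, 0.956, 0.430) → max |·| = 0.956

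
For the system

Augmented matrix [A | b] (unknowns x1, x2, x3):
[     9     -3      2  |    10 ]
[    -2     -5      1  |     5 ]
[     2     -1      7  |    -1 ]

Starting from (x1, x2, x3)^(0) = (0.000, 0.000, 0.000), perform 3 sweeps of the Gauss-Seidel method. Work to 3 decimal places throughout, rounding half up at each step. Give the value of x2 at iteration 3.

-1.417

Iteration 1:
  x1 = (10 - (-3)·0.000 - (2)·0.000) / (9) = 1.111
  x2 = (5 - (-2)·1.111 - (1)·0.000) / (-5) = -1.444
  x3 = (-1 - (2)·1.111 - (-1)·-1.444) / (7) = -0.667
Iteration 2:
  x1 = (10 - (-3)·-1.444 - (2)·-0.667) / (9) = 0.778
  x2 = (5 - (-2)·0.778 - (1)·-0.667) / (-5) = -1.445
  x3 = (-1 - (2)·0.778 - (-1)·-1.445) / (7) = -0.572
Iteration 3:
  x1 = (10 - (-3)·-1.445 - (2)·-0.572) / (9) = 0.757
  x2 = (5 - (-2)·0.757 - (1)·-0.572) / (-5) = -1.417
  x3 = (-1 - (2)·0.757 - (-1)·-1.417) / (7) = -0.562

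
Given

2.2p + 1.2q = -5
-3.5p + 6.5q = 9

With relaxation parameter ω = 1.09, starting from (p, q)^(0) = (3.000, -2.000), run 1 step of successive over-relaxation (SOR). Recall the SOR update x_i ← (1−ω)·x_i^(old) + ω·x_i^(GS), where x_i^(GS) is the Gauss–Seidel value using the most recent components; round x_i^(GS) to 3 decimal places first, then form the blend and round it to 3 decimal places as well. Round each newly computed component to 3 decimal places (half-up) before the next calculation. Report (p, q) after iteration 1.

(-1.558, 0.775)

Iteration 1:
  p: GS value = (-5 - (1.2)·-2.000) / (2.2) = -1.182;  p ← (1−ω)·3.000 + ω·-1.182 = -1.558
  q: GS value = (9 - (-3.5)·-1.558) / (6.5) = 0.546;  q ← (1−ω)·-2.000 + ω·0.546 = 0.775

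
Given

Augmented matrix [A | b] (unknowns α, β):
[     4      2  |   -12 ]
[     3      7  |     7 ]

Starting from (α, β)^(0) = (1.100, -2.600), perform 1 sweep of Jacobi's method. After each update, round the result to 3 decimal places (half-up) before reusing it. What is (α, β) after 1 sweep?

Iteration 1:
  α = (-12 - (2)·-2.600) / (4) = -1.700
  β = (7 - (3)·1.100) / (7) = 0.529

(-1.700, 0.529)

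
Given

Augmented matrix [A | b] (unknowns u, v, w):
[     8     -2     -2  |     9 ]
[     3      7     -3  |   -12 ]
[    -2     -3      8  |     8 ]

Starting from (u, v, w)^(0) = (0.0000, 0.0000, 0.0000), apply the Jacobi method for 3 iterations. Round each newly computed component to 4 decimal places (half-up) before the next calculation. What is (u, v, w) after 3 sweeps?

Iteration 1:
  u = (9 - (-2)·0.0000 - (-2)·0.0000) / (8) = 1.1250
  v = (-12 - (3)·0.0000 - (-3)·0.0000) / (7) = -1.7143
  w = (8 - (-2)·0.0000 - (-3)·0.0000) / (8) = 1.0000
Iteration 2:
  u = (9 - (-2)·-1.7143 - (-2)·1.0000) / (8) = 0.9464
  v = (-12 - (3)·1.1250 - (-3)·1.0000) / (7) = -1.7679
  w = (8 - (-2)·1.1250 - (-3)·-1.7143) / (8) = 0.6384
Iteration 3:
  u = (9 - (-2)·-1.7679 - (-2)·0.6384) / (8) = 0.8426
  v = (-12 - (3)·0.9464 - (-3)·0.6384) / (7) = -1.8463
  w = (8 - (-2)·0.9464 - (-3)·-1.7679) / (8) = 0.5736

(0.8426, -1.8463, 0.5736)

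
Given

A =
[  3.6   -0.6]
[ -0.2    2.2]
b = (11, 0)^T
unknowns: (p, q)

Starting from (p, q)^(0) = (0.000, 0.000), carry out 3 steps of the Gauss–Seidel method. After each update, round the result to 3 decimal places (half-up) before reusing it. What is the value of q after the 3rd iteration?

Iteration 1:
  p = (11 - (-0.6)·0.000) / (3.6) = 3.056
  q = (0 - (-0.2)·3.056) / (2.2) = 0.278
Iteration 2:
  p = (11 - (-0.6)·0.278) / (3.6) = 3.102
  q = (0 - (-0.2)·3.102) / (2.2) = 0.282
Iteration 3:
  p = (11 - (-0.6)·0.282) / (3.6) = 3.103
  q = (0 - (-0.2)·3.103) / (2.2) = 0.282

0.282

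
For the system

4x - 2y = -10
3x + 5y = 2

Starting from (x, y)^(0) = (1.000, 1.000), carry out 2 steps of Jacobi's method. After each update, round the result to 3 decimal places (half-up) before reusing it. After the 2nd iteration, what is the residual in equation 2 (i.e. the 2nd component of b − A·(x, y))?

1.800

Iteration 1:
  x = (-10 - (-2)·1.000) / (4) = -2.000
  y = (2 - (3)·1.000) / (5) = -0.200
Iteration 2:
  x = (-10 - (-2)·-0.200) / (4) = -2.600
  y = (2 - (3)·-2.000) / (5) = 1.600
Residual b − A·x = (3.600, 1.800)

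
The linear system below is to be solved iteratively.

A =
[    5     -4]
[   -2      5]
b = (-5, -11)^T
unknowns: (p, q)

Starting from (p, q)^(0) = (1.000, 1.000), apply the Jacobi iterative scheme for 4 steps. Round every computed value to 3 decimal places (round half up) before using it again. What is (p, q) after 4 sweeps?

Iteration 1:
  p = (-5 - (-4)·1.000) / (5) = -0.200
  q = (-11 - (-2)·1.000) / (5) = -1.800
Iteration 2:
  p = (-5 - (-4)·-1.800) / (5) = -2.440
  q = (-11 - (-2)·-0.200) / (5) = -2.280
Iteration 3:
  p = (-5 - (-4)·-2.280) / (5) = -2.824
  q = (-11 - (-2)·-2.440) / (5) = -3.176
Iteration 4:
  p = (-5 - (-4)·-3.176) / (5) = -3.541
  q = (-11 - (-2)·-2.824) / (5) = -3.330

(-3.541, -3.330)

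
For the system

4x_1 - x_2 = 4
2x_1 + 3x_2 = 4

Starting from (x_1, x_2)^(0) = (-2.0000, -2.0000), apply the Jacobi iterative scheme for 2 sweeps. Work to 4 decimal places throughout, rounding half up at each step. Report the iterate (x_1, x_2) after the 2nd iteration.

Iteration 1:
  x_1 = (4 - (-1)·-2.0000) / (4) = 0.5000
  x_2 = (4 - (2)·-2.0000) / (3) = 2.6667
Iteration 2:
  x_1 = (4 - (-1)·2.6667) / (4) = 1.6667
  x_2 = (4 - (2)·0.5000) / (3) = 1.0000

(1.6667, 1.0000)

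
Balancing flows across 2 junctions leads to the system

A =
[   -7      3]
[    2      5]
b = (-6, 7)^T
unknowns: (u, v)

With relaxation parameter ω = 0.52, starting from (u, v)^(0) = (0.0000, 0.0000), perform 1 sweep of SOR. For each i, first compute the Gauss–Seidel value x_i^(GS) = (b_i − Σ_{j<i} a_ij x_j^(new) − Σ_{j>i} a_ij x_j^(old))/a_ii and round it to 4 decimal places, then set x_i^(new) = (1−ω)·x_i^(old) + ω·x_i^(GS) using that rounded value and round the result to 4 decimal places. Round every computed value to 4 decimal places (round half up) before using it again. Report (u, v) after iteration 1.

Iteration 1:
  u: GS value = (-6 - (3)·0.0000) / (-7) = 0.8571;  u ← (1−ω)·0.0000 + ω·0.8571 = 0.4457
  v: GS value = (7 - (2)·0.4457) / (5) = 1.2217;  v ← (1−ω)·0.0000 + ω·1.2217 = 0.6353

(0.4457, 0.6353)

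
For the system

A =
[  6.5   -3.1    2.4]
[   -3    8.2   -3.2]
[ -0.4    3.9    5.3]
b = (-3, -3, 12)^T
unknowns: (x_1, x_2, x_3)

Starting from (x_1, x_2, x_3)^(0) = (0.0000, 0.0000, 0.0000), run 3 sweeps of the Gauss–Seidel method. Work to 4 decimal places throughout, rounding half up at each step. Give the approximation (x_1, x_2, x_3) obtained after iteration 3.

(-1.2197, 0.0100, 2.1647)

Iteration 1:
  x_1 = (-3 - (-3.1)·0.0000 - (2.4)·0.0000) / (6.5) = -0.4615
  x_2 = (-3 - (-3)·-0.4615 - (-3.2)·0.0000) / (8.2) = -0.5347
  x_3 = (12 - (-0.4)·-0.4615 - (3.9)·-0.5347) / (5.3) = 2.6228
Iteration 2:
  x_1 = (-3 - (-3.1)·-0.5347 - (2.4)·2.6228) / (6.5) = -1.6850
  x_2 = (-3 - (-3)·-1.6850 - (-3.2)·2.6228) / (8.2) = 0.0412
  x_3 = (12 - (-0.4)·-1.6850 - (3.9)·0.0412) / (5.3) = 2.1067
Iteration 3:
  x_1 = (-3 - (-3.1)·0.0412 - (2.4)·2.1067) / (6.5) = -1.2197
  x_2 = (-3 - (-3)·-1.2197 - (-3.2)·2.1067) / (8.2) = 0.0100
  x_3 = (12 - (-0.4)·-1.2197 - (3.9)·0.0100) / (5.3) = 2.1647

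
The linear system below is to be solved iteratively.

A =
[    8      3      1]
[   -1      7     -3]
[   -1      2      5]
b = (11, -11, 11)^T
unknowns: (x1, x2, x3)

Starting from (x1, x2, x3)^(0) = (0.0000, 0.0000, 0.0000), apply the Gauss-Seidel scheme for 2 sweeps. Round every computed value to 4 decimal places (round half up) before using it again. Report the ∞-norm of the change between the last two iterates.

1.3161

Iteration 1:
  x1 = (11 - (3)·0.0000 - (1)·0.0000) / (8) = 1.3750
  x2 = (-11 - (-1)·1.3750 - (-3)·0.0000) / (7) = -1.3750
  x3 = (11 - (-1)·1.3750 - (2)·-1.3750) / (5) = 3.0250
Iteration 2:
  x1 = (11 - (3)·-1.3750 - (1)·3.0250) / (8) = 1.5125
  x2 = (-11 - (-1)·1.5125 - (-3)·3.0250) / (7) = -0.0589
  x3 = (11 - (-1)·1.5125 - (2)·-0.0589) / (5) = 2.5261
Change: (0.1375, 1.3161, -0.4989) → max |·| = 1.3161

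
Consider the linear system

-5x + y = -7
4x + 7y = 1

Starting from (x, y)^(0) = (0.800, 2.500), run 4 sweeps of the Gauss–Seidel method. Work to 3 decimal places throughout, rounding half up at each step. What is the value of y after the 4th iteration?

-0.589

Iteration 1:
  x = (-7 - (1)·2.500) / (-5) = 1.900
  y = (1 - (4)·1.900) / (7) = -0.943
Iteration 2:
  x = (-7 - (1)·-0.943) / (-5) = 1.211
  y = (1 - (4)·1.211) / (7) = -0.549
Iteration 3:
  x = (-7 - (1)·-0.549) / (-5) = 1.290
  y = (1 - (4)·1.290) / (7) = -0.594
Iteration 4:
  x = (-7 - (1)·-0.594) / (-5) = 1.281
  y = (1 - (4)·1.281) / (7) = -0.589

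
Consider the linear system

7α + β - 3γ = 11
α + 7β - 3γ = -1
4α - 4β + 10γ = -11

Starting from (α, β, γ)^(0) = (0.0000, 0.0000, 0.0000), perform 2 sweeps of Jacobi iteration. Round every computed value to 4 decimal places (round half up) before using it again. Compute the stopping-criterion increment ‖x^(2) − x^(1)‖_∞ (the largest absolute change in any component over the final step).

0.6959

Iteration 1:
  α = (11 - (1)·0.0000 - (-3)·0.0000) / (7) = 1.5714
  β = (-1 - (1)·0.0000 - (-3)·0.0000) / (7) = -0.1429
  γ = (-11 - (4)·0.0000 - (-4)·0.0000) / (10) = -1.1000
Iteration 2:
  α = (11 - (1)·-0.1429 - (-3)·-1.1000) / (7) = 1.1204
  β = (-1 - (1)·1.5714 - (-3)·-1.1000) / (7) = -0.8388
  γ = (-11 - (4)·1.5714 - (-4)·-0.1429) / (10) = -1.7857
Change: (-0.4510, -0.6959, -0.6857) → max |·| = 0.6959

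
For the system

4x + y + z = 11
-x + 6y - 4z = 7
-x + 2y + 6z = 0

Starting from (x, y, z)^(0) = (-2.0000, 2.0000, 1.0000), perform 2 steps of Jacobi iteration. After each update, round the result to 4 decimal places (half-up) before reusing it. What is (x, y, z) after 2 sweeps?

Iteration 1:
  x = (11 - (1)·2.0000 - (1)·1.0000) / (4) = 2.0000
  y = (7 - (-1)·-2.0000 - (-4)·1.0000) / (6) = 1.5000
  z = (0 - (-1)·-2.0000 - (2)·2.0000) / (6) = -1.0000
Iteration 2:
  x = (11 - (1)·1.5000 - (1)·-1.0000) / (4) = 2.6250
  y = (7 - (-1)·2.0000 - (-4)·-1.0000) / (6) = 0.8333
  z = (0 - (-1)·2.0000 - (2)·1.5000) / (6) = -0.1667

(2.6250, 0.8333, -0.1667)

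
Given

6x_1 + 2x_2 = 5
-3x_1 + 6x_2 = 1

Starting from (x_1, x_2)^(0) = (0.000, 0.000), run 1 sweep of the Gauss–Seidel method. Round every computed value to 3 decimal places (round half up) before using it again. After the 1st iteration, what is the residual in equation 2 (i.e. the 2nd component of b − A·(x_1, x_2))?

0.001

Iteration 1:
  x_1 = (5 - (2)·0.000) / (6) = 0.833
  x_2 = (1 - (-3)·0.833) / (6) = 0.583
Residual b − A·x = (-1.164, 0.001)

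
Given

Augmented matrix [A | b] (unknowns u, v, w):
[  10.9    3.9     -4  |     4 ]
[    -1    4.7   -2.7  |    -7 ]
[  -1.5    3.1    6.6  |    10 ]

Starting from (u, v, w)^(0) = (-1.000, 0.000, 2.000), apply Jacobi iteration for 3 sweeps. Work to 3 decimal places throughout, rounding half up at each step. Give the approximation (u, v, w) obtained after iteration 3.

Iteration 1:
  u = (4 - (3.9)·0.000 - (-4)·2.000) / (10.9) = 1.101
  v = (-7 - (-1)·-1.000 - (-2.7)·2.000) / (4.7) = -0.553
  w = (10 - (-1.5)·-1.000 - (3.1)·0.000) / (6.6) = 1.288
Iteration 2:
  u = (4 - (3.9)·-0.553 - (-4)·1.288) / (10.9) = 1.037
  v = (-7 - (-1)·1.101 - (-2.7)·1.288) / (4.7) = -0.515
  w = (10 - (-1.5)·1.101 - (3.1)·-0.553) / (6.6) = 2.025
Iteration 3:
  u = (4 - (3.9)·-0.515 - (-4)·2.025) / (10.9) = 1.294
  v = (-7 - (-1)·1.037 - (-2.7)·2.025) / (4.7) = -0.105
  w = (10 - (-1.5)·1.037 - (3.1)·-0.515) / (6.6) = 1.993

(1.294, -0.105, 1.993)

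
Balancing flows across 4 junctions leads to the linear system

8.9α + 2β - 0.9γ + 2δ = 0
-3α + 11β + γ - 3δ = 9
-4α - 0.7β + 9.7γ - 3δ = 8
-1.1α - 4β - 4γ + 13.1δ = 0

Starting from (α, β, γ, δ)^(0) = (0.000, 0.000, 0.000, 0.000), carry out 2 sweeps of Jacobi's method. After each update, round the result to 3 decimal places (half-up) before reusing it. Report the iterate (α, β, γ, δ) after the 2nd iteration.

Iteration 1:
  α = (0 - (2)·0.000 - (-0.9)·0.000 - (2)·0.000) / (8.9) = 0.000
  β = (9 - (-3)·0.000 - (1)·0.000 - (-3)·0.000) / (11) = 0.818
  γ = (8 - (-4)·0.000 - (-0.7)·0.000 - (-3)·0.000) / (9.7) = 0.825
  δ = (0 - (-1.1)·0.000 - (-4)·0.000 - (-4)·0.000) / (13.1) = 0.000
Iteration 2:
  α = (0 - (2)·0.818 - (-0.9)·0.825 - (2)·0.000) / (8.9) = -0.100
  β = (9 - (-3)·0.000 - (1)·0.825 - (-3)·0.000) / (11) = 0.743
  γ = (8 - (-4)·0.000 - (-0.7)·0.818 - (-3)·0.000) / (9.7) = 0.884
  δ = (0 - (-1.1)·0.000 - (-4)·0.818 - (-4)·0.825) / (13.1) = 0.502

(-0.100, 0.743, 0.884, 0.502)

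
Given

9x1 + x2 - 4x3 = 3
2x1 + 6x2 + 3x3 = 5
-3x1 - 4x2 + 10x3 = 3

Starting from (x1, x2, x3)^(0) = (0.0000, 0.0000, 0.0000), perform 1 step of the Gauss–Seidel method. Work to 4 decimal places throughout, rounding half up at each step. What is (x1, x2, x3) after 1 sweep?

(0.3333, 0.7222, 0.6889)

Iteration 1:
  x1 = (3 - (1)·0.0000 - (-4)·0.0000) / (9) = 0.3333
  x2 = (5 - (2)·0.3333 - (3)·0.0000) / (6) = 0.7222
  x3 = (3 - (-3)·0.3333 - (-4)·0.7222) / (10) = 0.6889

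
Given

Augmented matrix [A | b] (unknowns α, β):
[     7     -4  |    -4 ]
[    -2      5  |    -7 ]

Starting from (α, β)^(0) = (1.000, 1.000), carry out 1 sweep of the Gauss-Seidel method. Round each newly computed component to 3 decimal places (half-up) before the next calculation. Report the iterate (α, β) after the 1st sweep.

(0.000, -1.400)

Iteration 1:
  α = (-4 - (-4)·1.000) / (7) = 0.000
  β = (-7 - (-2)·0.000) / (5) = -1.400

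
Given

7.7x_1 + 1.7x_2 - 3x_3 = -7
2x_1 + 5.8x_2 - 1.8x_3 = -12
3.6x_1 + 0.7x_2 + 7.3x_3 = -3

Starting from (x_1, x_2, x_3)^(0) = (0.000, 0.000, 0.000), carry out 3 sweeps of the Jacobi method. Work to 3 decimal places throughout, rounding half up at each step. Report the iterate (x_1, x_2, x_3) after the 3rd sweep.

(-0.401, -1.785, 0.071)

Iteration 1:
  x_1 = (-7 - (1.7)·0.000 - (-3)·0.000) / (7.7) = -0.909
  x_2 = (-12 - (2)·0.000 - (-1.8)·0.000) / (5.8) = -2.069
  x_3 = (-3 - (3.6)·0.000 - (0.7)·0.000) / (7.3) = -0.411
Iteration 2:
  x_1 = (-7 - (1.7)·-2.069 - (-3)·-0.411) / (7.7) = -0.612
  x_2 = (-12 - (2)·-0.909 - (-1.8)·-0.411) / (5.8) = -1.883
  x_3 = (-3 - (3.6)·-0.909 - (0.7)·-2.069) / (7.3) = 0.236
Iteration 3:
  x_1 = (-7 - (1.7)·-1.883 - (-3)·0.236) / (7.7) = -0.401
  x_2 = (-12 - (2)·-0.612 - (-1.8)·0.236) / (5.8) = -1.785
  x_3 = (-3 - (3.6)·-0.612 - (0.7)·-1.883) / (7.3) = 0.071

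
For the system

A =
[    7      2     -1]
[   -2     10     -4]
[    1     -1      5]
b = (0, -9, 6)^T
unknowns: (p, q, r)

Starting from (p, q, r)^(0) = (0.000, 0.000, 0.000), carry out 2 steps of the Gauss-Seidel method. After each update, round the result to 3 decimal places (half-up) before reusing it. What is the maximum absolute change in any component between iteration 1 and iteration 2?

Iteration 1:
  p = (0 - (2)·0.000 - (-1)·0.000) / (7) = 0.000
  q = (-9 - (-2)·0.000 - (-4)·0.000) / (10) = -0.900
  r = (6 - (1)·0.000 - (-1)·-0.900) / (5) = 1.020
Iteration 2:
  p = (0 - (2)·-0.900 - (-1)·1.020) / (7) = 0.403
  q = (-9 - (-2)·0.403 - (-4)·1.020) / (10) = -0.411
  r = (6 - (1)·0.403 - (-1)·-0.411) / (5) = 1.037
Change: (0.403, 0.489, 0.017) → max |·| = 0.489

0.489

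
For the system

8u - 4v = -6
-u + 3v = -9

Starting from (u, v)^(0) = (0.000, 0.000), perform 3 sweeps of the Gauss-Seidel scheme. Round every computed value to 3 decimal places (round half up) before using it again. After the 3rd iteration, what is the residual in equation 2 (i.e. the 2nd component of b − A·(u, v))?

0.000

Iteration 1:
  u = (-6 - (-4)·0.000) / (8) = -0.750
  v = (-9 - (-1)·-0.750) / (3) = -3.250
Iteration 2:
  u = (-6 - (-4)·-3.250) / (8) = -2.375
  v = (-9 - (-1)·-2.375) / (3) = -3.792
Iteration 3:
  u = (-6 - (-4)·-3.792) / (8) = -2.646
  v = (-9 - (-1)·-2.646) / (3) = -3.882
Residual b − A·x = (-0.360, 0.000)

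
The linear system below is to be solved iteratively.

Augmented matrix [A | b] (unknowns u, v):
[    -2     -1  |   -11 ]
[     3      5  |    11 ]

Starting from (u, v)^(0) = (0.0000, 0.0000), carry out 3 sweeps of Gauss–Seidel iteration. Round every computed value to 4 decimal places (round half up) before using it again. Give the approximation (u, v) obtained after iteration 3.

(6.2150, -1.5290)

Iteration 1:
  u = (-11 - (-1)·0.0000) / (-2) = 5.5000
  v = (11 - (3)·5.5000) / (5) = -1.1000
Iteration 2:
  u = (-11 - (-1)·-1.1000) / (-2) = 6.0500
  v = (11 - (3)·6.0500) / (5) = -1.4300
Iteration 3:
  u = (-11 - (-1)·-1.4300) / (-2) = 6.2150
  v = (11 - (3)·6.2150) / (5) = -1.5290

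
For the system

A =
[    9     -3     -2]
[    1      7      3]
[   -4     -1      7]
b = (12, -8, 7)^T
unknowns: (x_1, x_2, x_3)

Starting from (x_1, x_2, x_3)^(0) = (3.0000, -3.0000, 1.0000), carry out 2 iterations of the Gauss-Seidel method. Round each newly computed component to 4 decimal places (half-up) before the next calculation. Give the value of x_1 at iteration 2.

1.0234

Iteration 1:
  x_1 = (12 - (-3)·-3.0000 - (-2)·1.0000) / (9) = 0.5556
  x_2 = (-8 - (1)·0.5556 - (3)·1.0000) / (7) = -1.6508
  x_3 = (7 - (-4)·0.5556 - (-1)·-1.6508) / (7) = 1.0817
Iteration 2:
  x_1 = (12 - (-3)·-1.6508 - (-2)·1.0817) / (9) = 1.0234
  x_2 = (-8 - (1)·1.0234 - (3)·1.0817) / (7) = -1.7526
  x_3 = (7 - (-4)·1.0234 - (-1)·-1.7526) / (7) = 1.3344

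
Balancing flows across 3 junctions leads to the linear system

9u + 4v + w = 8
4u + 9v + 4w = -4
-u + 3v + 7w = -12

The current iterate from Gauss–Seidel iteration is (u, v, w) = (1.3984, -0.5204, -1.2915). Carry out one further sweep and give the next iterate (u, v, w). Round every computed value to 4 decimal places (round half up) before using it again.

One sweep:
  u = (8 - (4)·-0.5204 - (1)·-1.2915) / (9) = 1.2637
  v = (-4 - (4)·1.2637 - (4)·-1.2915) / (9) = -0.4321
  w = (-12 - (-1)·1.2637 - (3)·-0.4321) / (7) = -1.3486

(1.2637, -0.4321, -1.3486)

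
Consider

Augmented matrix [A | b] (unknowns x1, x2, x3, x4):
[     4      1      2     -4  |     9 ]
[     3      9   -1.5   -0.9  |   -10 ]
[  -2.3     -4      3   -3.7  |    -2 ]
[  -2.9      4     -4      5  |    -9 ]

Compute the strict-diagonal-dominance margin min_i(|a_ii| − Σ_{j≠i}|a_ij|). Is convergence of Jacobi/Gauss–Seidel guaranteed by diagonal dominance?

-7

row 1: |4| − (1+2+4) = -3
row 2: |9| − (3+1.5+0.9) = 3.6
row 3: |3| − (2.3+4+3.7) = -7
row 4: |5| − (2.9+4+4) = -5.9
minimum over rows = -7 → not strictly diagonally dominant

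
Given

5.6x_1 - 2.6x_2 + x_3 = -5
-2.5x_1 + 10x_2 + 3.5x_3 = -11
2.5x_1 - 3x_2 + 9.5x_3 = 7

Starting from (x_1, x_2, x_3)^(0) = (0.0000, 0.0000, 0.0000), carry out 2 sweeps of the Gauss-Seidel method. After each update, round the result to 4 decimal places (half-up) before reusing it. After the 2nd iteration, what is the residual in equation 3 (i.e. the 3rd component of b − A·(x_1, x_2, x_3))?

0.0001

Iteration 1:
  x_1 = (-5 - (-2.6)·0.0000 - (1)·0.0000) / (5.6) = -0.8929
  x_2 = (-11 - (-2.5)·-0.8929 - (3.5)·0.0000) / (10) = -1.3232
  x_3 = (7 - (2.5)·-0.8929 - (-3)·-1.3232) / (9.5) = 0.5540
Iteration 2:
  x_1 = (-5 - (-2.6)·-1.3232 - (1)·0.5540) / (5.6) = -1.6061
  x_2 = (-11 - (-2.5)·-1.6061 - (3.5)·0.5540) / (10) = -1.6954
  x_3 = (7 - (2.5)·-1.6061 - (-3)·-1.6954) / (9.5) = 0.6241
Residual b − A·x = (-1.0380, -0.2456, 0.0001)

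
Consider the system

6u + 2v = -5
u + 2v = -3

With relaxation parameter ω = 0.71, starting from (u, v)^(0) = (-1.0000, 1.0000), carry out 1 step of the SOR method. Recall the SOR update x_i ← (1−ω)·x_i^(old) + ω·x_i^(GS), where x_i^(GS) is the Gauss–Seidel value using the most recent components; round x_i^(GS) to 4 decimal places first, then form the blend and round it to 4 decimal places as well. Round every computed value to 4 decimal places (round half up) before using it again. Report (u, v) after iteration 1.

Iteration 1:
  u: GS value = (-5 - (2)·1.0000) / (6) = -1.1667;  u ← (1−ω)·-1.0000 + ω·-1.1667 = -1.1184
  v: GS value = (-3 - (1)·-1.1184) / (2) = -0.9408;  v ← (1−ω)·1.0000 + ω·-0.9408 = -0.3780

(-1.1184, -0.3780)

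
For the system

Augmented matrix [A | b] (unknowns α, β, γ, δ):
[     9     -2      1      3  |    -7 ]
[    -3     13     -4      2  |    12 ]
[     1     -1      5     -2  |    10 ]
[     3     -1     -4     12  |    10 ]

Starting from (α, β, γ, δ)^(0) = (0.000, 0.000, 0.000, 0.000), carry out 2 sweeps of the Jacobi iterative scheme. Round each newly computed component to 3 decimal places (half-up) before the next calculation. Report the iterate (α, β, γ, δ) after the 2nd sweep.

(-1.073, 1.231, 2.673, 1.771)

Iteration 1:
  α = (-7 - (-2)·0.000 - (1)·0.000 - (3)·0.000) / (9) = -0.778
  β = (12 - (-3)·0.000 - (-4)·0.000 - (2)·0.000) / (13) = 0.923
  γ = (10 - (1)·0.000 - (-1)·0.000 - (-2)·0.000) / (5) = 2.000
  δ = (10 - (3)·0.000 - (-1)·0.000 - (-4)·0.000) / (12) = 0.833
Iteration 2:
  α = (-7 - (-2)·0.923 - (1)·2.000 - (3)·0.833) / (9) = -1.073
  β = (12 - (-3)·-0.778 - (-4)·2.000 - (2)·0.833) / (13) = 1.231
  γ = (10 - (1)·-0.778 - (-1)·0.923 - (-2)·0.833) / (5) = 2.673
  δ = (10 - (3)·-0.778 - (-1)·0.923 - (-4)·2.000) / (12) = 1.771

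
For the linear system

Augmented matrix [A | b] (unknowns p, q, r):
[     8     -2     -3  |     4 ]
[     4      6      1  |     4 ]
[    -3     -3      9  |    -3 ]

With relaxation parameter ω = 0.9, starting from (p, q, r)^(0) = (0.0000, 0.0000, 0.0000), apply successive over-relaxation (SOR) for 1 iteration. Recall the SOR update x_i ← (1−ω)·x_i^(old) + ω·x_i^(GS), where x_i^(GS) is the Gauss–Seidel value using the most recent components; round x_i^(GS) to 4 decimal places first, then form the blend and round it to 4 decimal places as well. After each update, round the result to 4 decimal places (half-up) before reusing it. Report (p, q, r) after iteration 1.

Iteration 1:
  p: GS value = (4 - (-2)·0.0000 - (-3)·0.0000) / (8) = 0.5000;  p ← (1−ω)·0.0000 + ω·0.5000 = 0.4500
  q: GS value = (4 - (4)·0.4500 - (1)·0.0000) / (6) = 0.3667;  q ← (1−ω)·0.0000 + ω·0.3667 = 0.3300
  r: GS value = (-3 - (-3)·0.4500 - (-3)·0.3300) / (9) = -0.0733;  r ← (1−ω)·0.0000 + ω·-0.0733 = -0.0660

(0.4500, 0.3300, -0.0660)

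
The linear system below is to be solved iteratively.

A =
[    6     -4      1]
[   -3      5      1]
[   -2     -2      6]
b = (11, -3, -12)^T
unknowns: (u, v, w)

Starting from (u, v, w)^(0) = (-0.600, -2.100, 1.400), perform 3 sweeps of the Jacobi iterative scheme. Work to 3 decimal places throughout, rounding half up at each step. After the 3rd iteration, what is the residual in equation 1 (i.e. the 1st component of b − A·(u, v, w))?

1.776

Iteration 1:
  u = (11 - (-4)·-2.100 - (1)·1.400) / (6) = 0.200
  v = (-3 - (-3)·-0.600 - (1)·1.400) / (5) = -1.240
  w = (-12 - (-2)·-0.600 - (-2)·-2.100) / (6) = -2.900
Iteration 2:
  u = (11 - (-4)·-1.240 - (1)·-2.900) / (6) = 1.490
  v = (-3 - (-3)·0.200 - (1)·-2.900) / (5) = 0.100
  w = (-12 - (-2)·0.200 - (-2)·-1.240) / (6) = -2.347
Iteration 3:
  u = (11 - (-4)·0.100 - (1)·-2.347) / (6) = 2.291
  v = (-3 - (-3)·1.490 - (1)·-2.347) / (5) = 0.763
  w = (-12 - (-2)·1.490 - (-2)·0.100) / (6) = -1.470
Residual b − A·x = (1.776, 1.528, 2.928)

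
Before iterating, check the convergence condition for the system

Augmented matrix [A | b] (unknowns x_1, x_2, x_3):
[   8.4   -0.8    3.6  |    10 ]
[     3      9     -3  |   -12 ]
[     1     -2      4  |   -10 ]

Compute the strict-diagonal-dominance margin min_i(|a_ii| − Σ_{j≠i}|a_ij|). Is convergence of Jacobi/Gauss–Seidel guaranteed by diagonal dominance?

1

row 1: |8.4| − (0.8+3.6) = 4
row 2: |9| − (3+3) = 3
row 3: |4| − (1+2) = 1
minimum over rows = 1 → strictly diagonally dominant (convergence guaranteed)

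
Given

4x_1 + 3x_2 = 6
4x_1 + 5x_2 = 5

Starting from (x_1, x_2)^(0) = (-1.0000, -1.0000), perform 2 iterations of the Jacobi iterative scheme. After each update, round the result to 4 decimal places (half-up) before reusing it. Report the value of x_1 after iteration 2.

0.1500

Iteration 1:
  x_1 = (6 - (3)·-1.0000) / (4) = 2.2500
  x_2 = (5 - (4)·-1.0000) / (5) = 1.8000
Iteration 2:
  x_1 = (6 - (3)·1.8000) / (4) = 0.1500
  x_2 = (5 - (4)·2.2500) / (5) = -0.8000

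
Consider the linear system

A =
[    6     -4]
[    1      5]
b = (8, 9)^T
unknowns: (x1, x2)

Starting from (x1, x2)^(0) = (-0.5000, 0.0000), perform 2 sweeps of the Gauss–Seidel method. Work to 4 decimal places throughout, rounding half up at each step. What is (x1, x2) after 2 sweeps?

(2.3555, 1.3289)

Iteration 1:
  x1 = (8 - (-4)·0.0000) / (6) = 1.3333
  x2 = (9 - (1)·1.3333) / (5) = 1.5333
Iteration 2:
  x1 = (8 - (-4)·1.5333) / (6) = 2.3555
  x2 = (9 - (1)·2.3555) / (5) = 1.3289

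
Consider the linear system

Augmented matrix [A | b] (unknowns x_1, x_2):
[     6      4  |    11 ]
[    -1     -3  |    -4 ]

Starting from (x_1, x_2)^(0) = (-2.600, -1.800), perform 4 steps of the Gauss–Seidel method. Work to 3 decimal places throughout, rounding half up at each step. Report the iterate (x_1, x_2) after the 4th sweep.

(1.234, 0.922)

Iteration 1:
  x_1 = (11 - (4)·-1.800) / (6) = 3.033
  x_2 = (-4 - (-1)·3.033) / (-3) = 0.322
Iteration 2:
  x_1 = (11 - (4)·0.322) / (6) = 1.619
  x_2 = (-4 - (-1)·1.619) / (-3) = 0.794
Iteration 3:
  x_1 = (11 - (4)·0.794) / (6) = 1.304
  x_2 = (-4 - (-1)·1.304) / (-3) = 0.899
Iteration 4:
  x_1 = (11 - (4)·0.899) / (6) = 1.234
  x_2 = (-4 - (-1)·1.234) / (-3) = 0.922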